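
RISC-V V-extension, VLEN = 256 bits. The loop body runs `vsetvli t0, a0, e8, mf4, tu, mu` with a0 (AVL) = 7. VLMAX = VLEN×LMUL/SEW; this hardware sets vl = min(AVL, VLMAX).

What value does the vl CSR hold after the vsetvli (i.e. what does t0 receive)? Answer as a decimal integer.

VLMAX = VLEN×LMUL/SEW = 256×1/4/8 = 8
vl ← min(7, 8) = 7

vl = 7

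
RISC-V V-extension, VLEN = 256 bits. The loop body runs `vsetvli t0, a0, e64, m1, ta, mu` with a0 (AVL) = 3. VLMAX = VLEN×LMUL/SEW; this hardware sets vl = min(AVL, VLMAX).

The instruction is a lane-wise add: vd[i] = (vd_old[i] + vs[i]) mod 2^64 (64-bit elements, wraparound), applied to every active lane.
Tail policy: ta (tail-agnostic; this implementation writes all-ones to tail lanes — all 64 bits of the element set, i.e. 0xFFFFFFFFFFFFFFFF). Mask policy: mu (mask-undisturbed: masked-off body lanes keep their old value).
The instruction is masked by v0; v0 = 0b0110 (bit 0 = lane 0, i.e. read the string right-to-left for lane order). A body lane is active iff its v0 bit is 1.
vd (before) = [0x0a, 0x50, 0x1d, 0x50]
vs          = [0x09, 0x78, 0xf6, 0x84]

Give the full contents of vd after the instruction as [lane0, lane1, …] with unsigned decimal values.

VLMAX = VLEN×LMUL/SEW = 256×1/64 = 4
AVL=3 ≤ VLMAX=4, so vl = 3
  i=0: mask-off/keep → 10
  i=1: add(0x50,0x78) → 200
  i=2: add(0x1d,0xf6) → 275
  i=3: tail/ones → 18446744073709551615

vd = [10, 200, 275, 18446744073709551615]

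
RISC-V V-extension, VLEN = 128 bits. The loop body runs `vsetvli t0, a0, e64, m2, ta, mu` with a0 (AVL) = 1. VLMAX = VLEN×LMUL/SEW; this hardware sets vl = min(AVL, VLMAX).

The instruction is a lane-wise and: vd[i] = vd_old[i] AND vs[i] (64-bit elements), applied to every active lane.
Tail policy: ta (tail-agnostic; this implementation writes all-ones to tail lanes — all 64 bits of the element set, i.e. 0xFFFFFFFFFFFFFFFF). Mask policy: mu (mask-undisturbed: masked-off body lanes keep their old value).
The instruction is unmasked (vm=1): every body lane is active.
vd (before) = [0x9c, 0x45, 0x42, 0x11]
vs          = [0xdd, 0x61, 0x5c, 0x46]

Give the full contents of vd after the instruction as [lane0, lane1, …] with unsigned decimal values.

vd = [156, 18446744073709551615, 18446744073709551615, 18446744073709551615]

lanes per group: 128·2/64 = 4
AVL=1 ≤ VLMAX=4, so vl = 1
lane  0: and(0x9c,0xdd) ⇒ 0x9c
lane  1: tail/ones ⇒ 0xffffffffffffffff
lane  2: tail/ones ⇒ 0xffffffffffffffff
lane  3: tail/ones ⇒ 0xffffffffffffffff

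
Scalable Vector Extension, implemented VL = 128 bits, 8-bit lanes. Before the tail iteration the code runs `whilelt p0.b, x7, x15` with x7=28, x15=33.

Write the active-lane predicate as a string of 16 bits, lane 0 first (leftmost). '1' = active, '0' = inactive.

128-bit reg / 8-bit elem → 16 lanes
active while 28+j < 33, i.e. j ∈ [0,5) capped at 16 ⇒ 5
bits (lane 0 leftmost): 1111100000000000

predicate = 1111100000000000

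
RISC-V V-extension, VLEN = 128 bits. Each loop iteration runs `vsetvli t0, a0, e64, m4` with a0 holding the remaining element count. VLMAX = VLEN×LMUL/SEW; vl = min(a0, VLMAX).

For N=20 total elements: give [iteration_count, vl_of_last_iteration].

[iterations, last_vl] = [3, 4]

VLMAX = (128 × 4) / 64 = 8 lanes
iterations = ceil(20/8) = 3; final-pass vl = 4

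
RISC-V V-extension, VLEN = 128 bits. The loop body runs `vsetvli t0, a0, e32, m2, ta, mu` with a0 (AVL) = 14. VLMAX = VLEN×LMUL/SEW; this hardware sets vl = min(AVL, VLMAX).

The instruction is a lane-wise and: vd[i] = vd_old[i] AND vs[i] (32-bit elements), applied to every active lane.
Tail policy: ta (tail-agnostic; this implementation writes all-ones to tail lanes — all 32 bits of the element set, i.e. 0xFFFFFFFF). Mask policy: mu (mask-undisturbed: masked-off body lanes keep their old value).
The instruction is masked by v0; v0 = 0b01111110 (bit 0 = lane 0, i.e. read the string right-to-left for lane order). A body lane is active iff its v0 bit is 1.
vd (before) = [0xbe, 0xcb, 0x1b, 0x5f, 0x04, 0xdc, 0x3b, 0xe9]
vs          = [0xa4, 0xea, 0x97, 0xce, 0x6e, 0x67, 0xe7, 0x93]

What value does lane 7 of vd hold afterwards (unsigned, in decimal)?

VLMAX = VLEN×LMUL/SEW = 128×2/32 = 8
vl ← min(14, 8) = 8
lane  0: mask-off/keep ⇒ 0xbe
lane  1: and(0xcb,0xea) ⇒ 0xca
lane  2: and(0x1b,0x97) ⇒ 0x13
lane  3: and(0x5f,0xce) ⇒ 0x4e
lane  4: and(0x04,0x6e) ⇒ 0x04
lane  5: and(0xdc,0x67) ⇒ 0x44
lane  6: and(0x3b,0xe7) ⇒ 0x23
lane  7: mask-off/keep ⇒ 0xe9

vd[7] = 233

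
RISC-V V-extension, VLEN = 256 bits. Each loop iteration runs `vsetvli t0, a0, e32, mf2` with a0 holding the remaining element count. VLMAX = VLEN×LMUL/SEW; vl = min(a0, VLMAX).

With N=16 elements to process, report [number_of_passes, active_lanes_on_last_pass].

[iterations, last_vl] = [4, 4]

VLMAX = VLEN×LMUL/SEW = 256×1/2/32 = 4
16 elements at 4/iter → 4 passes, remainder 4 on the last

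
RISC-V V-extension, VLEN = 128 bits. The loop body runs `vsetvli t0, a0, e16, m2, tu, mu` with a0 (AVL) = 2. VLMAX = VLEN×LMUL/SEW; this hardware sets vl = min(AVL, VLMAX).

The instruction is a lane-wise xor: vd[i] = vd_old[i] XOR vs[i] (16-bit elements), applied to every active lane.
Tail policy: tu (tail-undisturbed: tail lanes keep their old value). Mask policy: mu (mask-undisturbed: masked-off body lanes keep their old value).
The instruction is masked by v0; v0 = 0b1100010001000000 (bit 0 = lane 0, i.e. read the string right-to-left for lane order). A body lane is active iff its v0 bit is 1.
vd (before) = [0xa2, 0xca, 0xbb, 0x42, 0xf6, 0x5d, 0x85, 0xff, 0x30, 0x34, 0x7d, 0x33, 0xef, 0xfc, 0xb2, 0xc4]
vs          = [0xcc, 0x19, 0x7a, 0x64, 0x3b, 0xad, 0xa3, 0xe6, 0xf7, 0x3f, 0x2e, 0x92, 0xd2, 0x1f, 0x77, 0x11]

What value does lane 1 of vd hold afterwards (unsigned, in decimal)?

vd[1] = 202

lanes per group: 128·2/16 = 16
vl = min(AVL, VLMAX) = min(2, 16) = 2
vd[0] mask-off/keep -> 0xa2
vd[1] mask-off/keep -> 0xca
vd[2] tail/keep -> 0xbb
vd[3] tail/keep -> 0x42
vd[4] tail/keep -> 0xf6
vd[5] tail/keep -> 0x5d
vd[6] tail/keep -> 0x85
vd[7] tail/keep -> 0xff
vd[8] tail/keep -> 0x30
vd[9] tail/keep -> 0x34
vd[10] tail/keep -> 0x7d
vd[11] tail/keep -> 0x33
vd[12] tail/keep -> 0xef
vd[13] tail/keep -> 0xfc
vd[14] tail/keep -> 0xb2
vd[15] tail/keep -> 0xc4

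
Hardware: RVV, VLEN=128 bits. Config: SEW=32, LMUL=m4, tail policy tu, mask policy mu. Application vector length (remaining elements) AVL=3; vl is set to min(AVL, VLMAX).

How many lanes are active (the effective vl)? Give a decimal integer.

vl = 3

lanes per group: 128·4/32 = 16
AVL=3 ≤ VLMAX=16, so vl = 3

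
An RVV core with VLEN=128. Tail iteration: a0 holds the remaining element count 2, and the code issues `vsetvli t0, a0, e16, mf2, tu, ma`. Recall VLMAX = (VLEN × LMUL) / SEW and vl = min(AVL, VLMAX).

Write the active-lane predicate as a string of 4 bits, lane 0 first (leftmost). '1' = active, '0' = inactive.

predicate = 1100

VLMAX = VLEN×LMUL/SEW = 128×1/2/16 = 4
vl = min(AVL, VLMAX) = min(2, 4) = 2
bits (lane 0 leftmost): 1100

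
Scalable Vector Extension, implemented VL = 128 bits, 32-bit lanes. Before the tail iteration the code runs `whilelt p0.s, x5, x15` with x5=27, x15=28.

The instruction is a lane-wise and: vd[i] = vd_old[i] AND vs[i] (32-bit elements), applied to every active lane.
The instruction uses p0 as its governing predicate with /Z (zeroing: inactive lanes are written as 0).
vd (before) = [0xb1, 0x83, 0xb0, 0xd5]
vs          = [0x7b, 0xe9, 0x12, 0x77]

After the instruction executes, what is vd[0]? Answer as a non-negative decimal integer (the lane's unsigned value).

register lanes = 128/32 = 4
p0[j] = (27+j < 28); true for j=0..0 → 1 lanes set
vd[0] and(0xb1,0x7b) -> 0x31
vd[1] tail/zero -> 0x00
vd[2] tail/zero -> 0x00
vd[3] tail/zero -> 0x00

vd[0] = 49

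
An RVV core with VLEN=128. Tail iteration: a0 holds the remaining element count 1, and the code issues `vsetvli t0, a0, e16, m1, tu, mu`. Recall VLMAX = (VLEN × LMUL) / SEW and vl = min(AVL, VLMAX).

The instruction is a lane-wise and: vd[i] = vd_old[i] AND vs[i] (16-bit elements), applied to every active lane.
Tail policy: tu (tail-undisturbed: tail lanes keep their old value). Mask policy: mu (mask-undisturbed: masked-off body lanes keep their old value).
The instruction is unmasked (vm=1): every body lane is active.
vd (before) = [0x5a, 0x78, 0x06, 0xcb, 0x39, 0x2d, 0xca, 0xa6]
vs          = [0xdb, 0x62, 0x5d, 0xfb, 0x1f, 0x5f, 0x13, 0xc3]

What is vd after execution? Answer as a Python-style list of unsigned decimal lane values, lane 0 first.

lanes per group: 128·1/16 = 8
vl = min(AVL, VLMAX) = min(1, 8) = 1
[0] and(0x5a,0xdb) = 0x5a
[1] tail/keep = 0x78
[2] tail/keep = 0x06
[3] tail/keep = 0xcb
[4] tail/keep = 0x39
[5] tail/keep = 0x2d
[6] tail/keep = 0xca
[7] tail/keep = 0xa6

vd = [90, 120, 6, 203, 57, 45, 202, 166]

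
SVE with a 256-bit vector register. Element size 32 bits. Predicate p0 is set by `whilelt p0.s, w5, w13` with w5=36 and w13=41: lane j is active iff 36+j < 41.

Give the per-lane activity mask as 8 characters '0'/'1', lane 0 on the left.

register lanes = 256/32 = 8
active while 36+j < 41, i.e. j ∈ [0,5) capped at 8 ⇒ 5
bits (lane 0 leftmost): 11111000

predicate = 11111000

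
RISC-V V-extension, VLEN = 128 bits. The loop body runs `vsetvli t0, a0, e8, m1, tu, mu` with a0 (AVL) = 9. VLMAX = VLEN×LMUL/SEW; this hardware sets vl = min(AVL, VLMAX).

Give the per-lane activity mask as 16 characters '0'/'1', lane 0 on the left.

VLMAX = (128 × 1) / 8 = 16 lanes
vl = min(AVL, VLMAX) = min(9, 16) = 9
bits (lane 0 leftmost): 1111111110000000

predicate = 1111111110000000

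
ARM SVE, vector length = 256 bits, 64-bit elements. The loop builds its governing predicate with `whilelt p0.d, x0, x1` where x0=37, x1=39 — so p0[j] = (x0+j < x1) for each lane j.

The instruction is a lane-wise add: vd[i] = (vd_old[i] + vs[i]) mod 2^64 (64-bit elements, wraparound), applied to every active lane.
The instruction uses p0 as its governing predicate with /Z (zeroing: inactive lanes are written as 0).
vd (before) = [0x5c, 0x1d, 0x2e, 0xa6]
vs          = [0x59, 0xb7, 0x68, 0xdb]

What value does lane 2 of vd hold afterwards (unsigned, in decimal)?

vd[2] = 0

256-bit reg / 64-bit elem → 4 lanes
p0[j] = (37+j < 39); true for j=0..1 → 2 lanes set
  i=0: add(0x5c,0x59) → 181
  i=1: add(0x1d,0xb7) → 212
  i=2: tail/zero → 0
  i=3: tail/zero → 0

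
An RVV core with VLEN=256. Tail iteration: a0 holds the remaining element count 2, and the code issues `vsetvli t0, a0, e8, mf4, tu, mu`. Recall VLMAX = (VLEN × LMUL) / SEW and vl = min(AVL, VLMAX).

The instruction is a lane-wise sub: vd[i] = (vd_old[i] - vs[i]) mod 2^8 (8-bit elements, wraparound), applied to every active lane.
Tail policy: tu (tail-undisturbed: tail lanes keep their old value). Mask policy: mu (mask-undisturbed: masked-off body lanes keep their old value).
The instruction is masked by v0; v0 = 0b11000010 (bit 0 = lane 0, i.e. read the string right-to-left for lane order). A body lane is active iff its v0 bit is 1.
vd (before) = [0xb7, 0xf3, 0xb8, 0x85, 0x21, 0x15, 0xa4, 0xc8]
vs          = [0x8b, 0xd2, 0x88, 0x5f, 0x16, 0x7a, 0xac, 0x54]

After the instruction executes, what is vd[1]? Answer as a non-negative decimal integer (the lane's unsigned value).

lanes per group: 256·1/4/8 = 8
vl = min(AVL, VLMAX) = min(2, 8) = 2
vd[0] mask-off/keep -> 0xb7
vd[1] sub(0xf3,0xd2) -> 0x21
vd[2] tail/keep -> 0xb8
vd[3] tail/keep -> 0x85
vd[4] tail/keep -> 0x21
vd[5] tail/keep -> 0x15
vd[6] tail/keep -> 0xa4
vd[7] tail/keep -> 0xc8

vd[1] = 33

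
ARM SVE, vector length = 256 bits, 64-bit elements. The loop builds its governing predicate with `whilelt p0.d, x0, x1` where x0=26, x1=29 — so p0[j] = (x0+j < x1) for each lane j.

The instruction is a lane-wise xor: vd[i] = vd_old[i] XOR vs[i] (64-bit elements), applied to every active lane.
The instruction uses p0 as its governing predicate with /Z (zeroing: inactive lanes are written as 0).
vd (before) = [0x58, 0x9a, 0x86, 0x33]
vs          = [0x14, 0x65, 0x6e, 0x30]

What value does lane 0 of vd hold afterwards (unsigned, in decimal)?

vd[0] = 76

256-bit reg / 64-bit elem → 4 lanes
active while 26+j < 29, i.e. j ∈ [0,3) capped at 4 ⇒ 3
vd[0] xor(0x58,0x14) -> 0x4c
vd[1] xor(0x9a,0x65) -> 0xff
vd[2] xor(0x86,0x6e) -> 0xe8
vd[3] tail/zero -> 0x00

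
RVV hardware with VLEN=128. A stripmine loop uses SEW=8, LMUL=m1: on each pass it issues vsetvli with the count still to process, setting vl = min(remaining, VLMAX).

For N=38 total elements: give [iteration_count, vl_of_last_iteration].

VLMAX = VLEN×LMUL/SEW = 128×1/8 = 16
38 elements at 16/iter → 3 passes, remainder 6 on the last

[iterations, last_vl] = [3, 6]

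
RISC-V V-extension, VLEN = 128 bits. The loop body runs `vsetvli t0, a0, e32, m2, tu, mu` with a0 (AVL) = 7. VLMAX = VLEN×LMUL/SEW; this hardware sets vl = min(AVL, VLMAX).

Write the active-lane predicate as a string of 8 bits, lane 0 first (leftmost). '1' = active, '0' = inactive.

lanes per group: 128·2/32 = 8
vl ← min(7, 8) = 7
bits (lane 0 leftmost): 11111110

predicate = 11111110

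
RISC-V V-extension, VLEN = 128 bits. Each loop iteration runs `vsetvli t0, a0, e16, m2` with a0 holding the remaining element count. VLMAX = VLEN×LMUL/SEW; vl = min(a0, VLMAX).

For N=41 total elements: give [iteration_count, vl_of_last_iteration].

[iterations, last_vl] = [3, 9]

lanes per group: 128·2/16 = 16
N=41: ⌈41/16⌉ = 3 iters; last vl = 41 − 2×16 = 9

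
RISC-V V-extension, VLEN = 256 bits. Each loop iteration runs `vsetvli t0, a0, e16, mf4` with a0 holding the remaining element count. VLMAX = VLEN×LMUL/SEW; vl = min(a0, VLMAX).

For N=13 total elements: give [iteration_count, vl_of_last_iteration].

[iterations, last_vl] = [4, 1]

VLMAX = VLEN×LMUL/SEW = 256×1/4/16 = 4
iterations = ceil(13/4) = 4; final-pass vl = 1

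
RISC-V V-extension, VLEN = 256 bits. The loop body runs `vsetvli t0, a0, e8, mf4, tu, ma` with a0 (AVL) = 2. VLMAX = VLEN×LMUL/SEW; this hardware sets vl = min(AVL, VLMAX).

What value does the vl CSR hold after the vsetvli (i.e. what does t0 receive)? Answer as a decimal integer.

vl = 2

VLMAX = (256 × 1/4) / 8 = 8 lanes
AVL=2 ≤ VLMAX=8, so vl = 2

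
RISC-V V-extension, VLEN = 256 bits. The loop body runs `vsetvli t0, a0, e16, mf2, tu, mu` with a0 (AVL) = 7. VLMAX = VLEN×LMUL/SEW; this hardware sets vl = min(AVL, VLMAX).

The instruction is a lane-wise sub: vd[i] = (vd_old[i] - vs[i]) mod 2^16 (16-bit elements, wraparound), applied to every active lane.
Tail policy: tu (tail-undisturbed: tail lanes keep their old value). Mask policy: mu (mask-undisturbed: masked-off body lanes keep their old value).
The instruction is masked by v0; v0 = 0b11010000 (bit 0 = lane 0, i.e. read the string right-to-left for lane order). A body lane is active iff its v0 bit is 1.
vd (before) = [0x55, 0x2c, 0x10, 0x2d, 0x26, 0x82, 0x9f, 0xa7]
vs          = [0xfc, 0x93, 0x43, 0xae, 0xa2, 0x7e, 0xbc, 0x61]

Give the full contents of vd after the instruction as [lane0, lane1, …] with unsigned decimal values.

vd = [85, 44, 16, 45, 65412, 130, 65507, 167]

lanes per group: 256·1/2/16 = 8
AVL=7 ≤ VLMAX=8, so vl = 7
  i=0: mask-off/keep → 85
  i=1: mask-off/keep → 44
  i=2: mask-off/keep → 16
  i=3: mask-off/keep → 45
  i=4: sub(0x26,0xa2) → 65412
  i=5: mask-off/keep → 130
  i=6: sub(0x9f,0xbc) → 65507
  i=7: tail/keep → 167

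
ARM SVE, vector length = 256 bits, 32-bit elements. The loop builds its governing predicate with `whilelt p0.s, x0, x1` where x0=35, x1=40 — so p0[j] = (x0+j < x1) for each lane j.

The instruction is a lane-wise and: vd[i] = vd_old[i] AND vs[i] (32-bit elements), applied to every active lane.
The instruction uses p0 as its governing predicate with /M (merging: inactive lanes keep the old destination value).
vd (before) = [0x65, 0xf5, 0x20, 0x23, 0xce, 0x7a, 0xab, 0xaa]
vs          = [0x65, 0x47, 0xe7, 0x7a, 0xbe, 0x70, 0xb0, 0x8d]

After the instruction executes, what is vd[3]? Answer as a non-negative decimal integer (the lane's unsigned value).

vd[3] = 34

register lanes = 256/32 = 8
active while 35+j < 40, i.e. j ∈ [0,5) capped at 8 ⇒ 5
[0] and(0x65,0x65) = 0x65
[1] and(0xf5,0x47) = 0x45
[2] and(0x20,0xe7) = 0x20
[3] and(0x23,0x7a) = 0x22
[4] and(0xce,0xbe) = 0x8e
[5] tail/keep = 0x7a
[6] tail/keep = 0xab
[7] tail/keep = 0xaa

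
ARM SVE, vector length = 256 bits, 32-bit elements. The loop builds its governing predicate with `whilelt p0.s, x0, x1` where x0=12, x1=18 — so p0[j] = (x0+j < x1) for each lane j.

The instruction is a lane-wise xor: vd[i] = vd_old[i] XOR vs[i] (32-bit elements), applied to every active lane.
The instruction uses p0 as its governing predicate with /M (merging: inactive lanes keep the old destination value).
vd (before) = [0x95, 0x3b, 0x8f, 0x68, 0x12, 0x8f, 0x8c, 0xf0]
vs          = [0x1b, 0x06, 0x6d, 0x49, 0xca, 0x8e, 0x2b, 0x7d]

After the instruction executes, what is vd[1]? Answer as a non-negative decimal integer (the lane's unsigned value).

256-bit reg / 32-bit elem → 8 lanes
whilelt: lane j active iff 12+j < 18 → j < 6 → 6 active
lane  0: xor(0x95,0x1b) ⇒ 0x8e
lane  1: xor(0x3b,0x06) ⇒ 0x3d
lane  2: xor(0x8f,0x6d) ⇒ 0xe2
lane  3: xor(0x68,0x49) ⇒ 0x21
lane  4: xor(0x12,0xca) ⇒ 0xd8
lane  5: xor(0x8f,0x8e) ⇒ 0x01
lane  6: tail/keep ⇒ 0x8c
lane  7: tail/keep ⇒ 0xf0

vd[1] = 61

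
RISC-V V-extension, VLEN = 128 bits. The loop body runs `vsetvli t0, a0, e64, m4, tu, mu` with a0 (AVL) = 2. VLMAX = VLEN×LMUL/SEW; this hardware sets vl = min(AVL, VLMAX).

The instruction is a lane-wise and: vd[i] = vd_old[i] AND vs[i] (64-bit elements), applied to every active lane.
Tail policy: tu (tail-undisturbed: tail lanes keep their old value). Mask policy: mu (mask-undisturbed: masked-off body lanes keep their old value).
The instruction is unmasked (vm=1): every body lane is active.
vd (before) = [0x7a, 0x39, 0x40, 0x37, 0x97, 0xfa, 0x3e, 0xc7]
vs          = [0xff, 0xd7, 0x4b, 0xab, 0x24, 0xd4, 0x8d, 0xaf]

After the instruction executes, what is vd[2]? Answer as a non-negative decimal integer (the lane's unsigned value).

vd[2] = 64

VLMAX = VLEN×LMUL/SEW = 128×4/64 = 8
vl = min(AVL, VLMAX) = min(2, 8) = 2
[0] and(0x7a,0xff) = 0x7a
[1] and(0x39,0xd7) = 0x11
[2] tail/keep = 0x40
[3] tail/keep = 0x37
[4] tail/keep = 0x97
[5] tail/keep = 0xfa
[6] tail/keep = 0x3e
[7] tail/keep = 0xc7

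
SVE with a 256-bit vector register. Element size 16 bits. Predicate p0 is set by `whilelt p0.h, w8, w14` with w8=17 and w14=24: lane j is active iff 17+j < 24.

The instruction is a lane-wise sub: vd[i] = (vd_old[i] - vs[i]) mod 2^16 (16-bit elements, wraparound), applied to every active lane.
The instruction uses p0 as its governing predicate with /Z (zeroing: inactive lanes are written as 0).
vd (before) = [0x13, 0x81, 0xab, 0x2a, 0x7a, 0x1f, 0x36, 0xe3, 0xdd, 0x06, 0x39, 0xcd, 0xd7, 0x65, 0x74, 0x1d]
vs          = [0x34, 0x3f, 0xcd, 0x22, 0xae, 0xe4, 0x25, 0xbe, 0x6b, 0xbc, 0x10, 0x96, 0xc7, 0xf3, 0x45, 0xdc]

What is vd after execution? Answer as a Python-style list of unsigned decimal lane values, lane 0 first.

lane count: 256 div 16 = 16
whilelt: lane j active iff 17+j < 24 → j < 7 → 7 active
  i=0: sub(0x13,0x34) → 65503
  i=1: sub(0x81,0x3f) → 66
  i=2: sub(0xab,0xcd) → 65502
  i=3: sub(0x2a,0x22) → 8
  i=4: sub(0x7a,0xae) → 65484
  i=5: sub(0x1f,0xe4) → 65339
  i=6: sub(0x36,0x25) → 17
  i=7: tail/zero → 0
  i=8: tail/zero → 0
  i=9: tail/zero → 0
  i=10: tail/zero → 0
  i=11: tail/zero → 0
  i=12: tail/zero → 0
  i=13: tail/zero → 0
  i=14: tail/zero → 0
  i=15: tail/zero → 0

vd = [65503, 66, 65502, 8, 65484, 65339, 17, 0, 0, 0, 0, 0, 0, 0, 0, 0]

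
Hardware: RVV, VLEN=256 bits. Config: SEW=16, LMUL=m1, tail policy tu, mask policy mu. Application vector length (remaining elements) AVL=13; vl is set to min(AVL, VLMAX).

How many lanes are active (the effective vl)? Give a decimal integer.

lanes per group: 256·1/16 = 16
vl = min(AVL, VLMAX) = min(13, 16) = 13

vl = 13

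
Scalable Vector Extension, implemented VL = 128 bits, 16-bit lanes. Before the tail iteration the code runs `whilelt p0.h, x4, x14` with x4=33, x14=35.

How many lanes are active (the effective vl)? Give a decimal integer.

register lanes = 128/16 = 8
active while 33+j < 35, i.e. j ∈ [0,2) capped at 8 ⇒ 2

vl = 2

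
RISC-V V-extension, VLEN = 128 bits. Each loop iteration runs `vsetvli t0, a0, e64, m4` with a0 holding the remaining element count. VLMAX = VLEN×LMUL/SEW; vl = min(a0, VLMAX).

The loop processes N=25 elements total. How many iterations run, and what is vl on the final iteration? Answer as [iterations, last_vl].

lanes per group: 128·4/64 = 8
N=25: ⌈25/8⌉ = 4 iters; last vl = 25 − 3×8 = 1

[iterations, last_vl] = [4, 1]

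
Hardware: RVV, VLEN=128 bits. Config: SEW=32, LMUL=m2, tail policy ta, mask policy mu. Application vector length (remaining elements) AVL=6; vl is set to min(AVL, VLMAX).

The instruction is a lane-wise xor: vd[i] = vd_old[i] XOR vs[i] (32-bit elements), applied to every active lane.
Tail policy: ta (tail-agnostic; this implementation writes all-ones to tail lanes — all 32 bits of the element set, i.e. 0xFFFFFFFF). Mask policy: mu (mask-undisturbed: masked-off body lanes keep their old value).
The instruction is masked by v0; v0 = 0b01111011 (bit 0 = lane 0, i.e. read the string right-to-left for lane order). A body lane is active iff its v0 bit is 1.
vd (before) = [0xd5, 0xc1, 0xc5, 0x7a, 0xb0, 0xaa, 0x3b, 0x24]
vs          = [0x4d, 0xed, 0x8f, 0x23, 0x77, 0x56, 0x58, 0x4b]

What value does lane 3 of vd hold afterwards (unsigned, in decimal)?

lanes per group: 128·2/32 = 8
vl = min(AVL, VLMAX) = min(6, 8) = 6
lane  0: xor(0xd5,0x4d) ⇒ 0x98
lane  1: xor(0xc1,0xed) ⇒ 0x2c
lane  2: mask-off/keep ⇒ 0xc5
lane  3: xor(0x7a,0x23) ⇒ 0x59
lane  4: xor(0xb0,0x77) ⇒ 0xc7
lane  5: xor(0xaa,0x56) ⇒ 0xfc
lane  6: tail/ones ⇒ 0xffffffff
lane  7: tail/ones ⇒ 0xffffffff

vd[3] = 89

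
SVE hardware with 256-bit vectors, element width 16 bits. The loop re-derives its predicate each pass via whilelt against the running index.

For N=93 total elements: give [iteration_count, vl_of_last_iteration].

256-bit reg / 16-bit elem → 16 lanes
iterations = ceil(93/16) = 6; final-pass vl = 13

[iterations, last_vl] = [6, 13]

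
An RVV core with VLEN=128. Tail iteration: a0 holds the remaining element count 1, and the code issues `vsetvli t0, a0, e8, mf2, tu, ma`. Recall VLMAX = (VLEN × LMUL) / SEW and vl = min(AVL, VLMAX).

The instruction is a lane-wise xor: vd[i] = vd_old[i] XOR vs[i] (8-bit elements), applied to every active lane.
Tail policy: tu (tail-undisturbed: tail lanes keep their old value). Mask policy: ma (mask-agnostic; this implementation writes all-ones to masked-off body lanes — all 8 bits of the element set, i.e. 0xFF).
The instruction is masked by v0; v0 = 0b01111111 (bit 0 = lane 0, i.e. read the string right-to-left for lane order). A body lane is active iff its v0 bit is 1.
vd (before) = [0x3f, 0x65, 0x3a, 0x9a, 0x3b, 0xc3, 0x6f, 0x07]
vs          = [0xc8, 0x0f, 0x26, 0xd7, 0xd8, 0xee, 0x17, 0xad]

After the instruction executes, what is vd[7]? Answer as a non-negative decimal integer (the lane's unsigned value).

vd[7] = 7

lanes per group: 128·1/2/8 = 8
vl ← min(1, 8) = 1
  i=0: xor(0x3f,0xc8) → 247
  i=1: tail/keep → 101
  i=2: tail/keep → 58
  i=3: tail/keep → 154
  i=4: tail/keep → 59
  i=5: tail/keep → 195
  i=6: tail/keep → 111
  i=7: tail/keep → 7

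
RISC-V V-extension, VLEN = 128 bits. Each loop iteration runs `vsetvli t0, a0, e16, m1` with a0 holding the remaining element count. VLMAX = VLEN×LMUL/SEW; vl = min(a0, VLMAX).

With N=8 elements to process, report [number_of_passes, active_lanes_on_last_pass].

VLMAX = VLEN×LMUL/SEW = 128×1/16 = 8
N=8: ⌈8/8⌉ = 1 iters; last vl = 8 − 0×8 = 8

[iterations, last_vl] = [1, 8]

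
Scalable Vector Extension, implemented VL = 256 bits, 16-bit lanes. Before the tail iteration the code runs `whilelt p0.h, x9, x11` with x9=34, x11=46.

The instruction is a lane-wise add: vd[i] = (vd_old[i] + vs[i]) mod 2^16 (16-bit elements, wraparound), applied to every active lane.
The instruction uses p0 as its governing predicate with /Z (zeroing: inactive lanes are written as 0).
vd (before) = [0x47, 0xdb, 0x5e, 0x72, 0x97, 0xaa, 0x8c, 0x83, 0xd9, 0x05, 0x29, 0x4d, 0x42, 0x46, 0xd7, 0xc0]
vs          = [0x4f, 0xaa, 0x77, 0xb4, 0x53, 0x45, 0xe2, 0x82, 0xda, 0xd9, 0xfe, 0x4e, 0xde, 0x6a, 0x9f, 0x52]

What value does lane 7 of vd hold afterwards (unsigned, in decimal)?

vd[7] = 261

256-bit reg / 16-bit elem → 16 lanes
whilelt: lane j active iff 34+j < 46 → j < 12 → 12 active
[0] add(0x47,0x4f) = 0x96
[1] add(0xdb,0xaa) = 0x185
[2] add(0x5e,0x77) = 0xd5
[3] add(0x72,0xb4) = 0x126
[4] add(0x97,0x53) = 0xea
[5] add(0xaa,0x45) = 0xef
[6] add(0x8c,0xe2) = 0x16e
[7] add(0x83,0x82) = 0x105
[8] add(0xd9,0xda) = 0x1b3
[9] add(0x05,0xd9) = 0xde
[10] add(0x29,0xfe) = 0x127
[11] add(0x4d,0x4e) = 0x9b
[12] tail/zero = 0x00
[13] tail/zero = 0x00
[14] tail/zero = 0x00
[15] tail/zero = 0x00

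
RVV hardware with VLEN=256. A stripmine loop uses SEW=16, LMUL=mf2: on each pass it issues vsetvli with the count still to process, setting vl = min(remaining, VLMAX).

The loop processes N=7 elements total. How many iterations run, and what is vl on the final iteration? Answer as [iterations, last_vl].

[iterations, last_vl] = [1, 7]

VLMAX = (256 × 1/2) / 16 = 8 lanes
iterations = ceil(7/8) = 1; final-pass vl = 7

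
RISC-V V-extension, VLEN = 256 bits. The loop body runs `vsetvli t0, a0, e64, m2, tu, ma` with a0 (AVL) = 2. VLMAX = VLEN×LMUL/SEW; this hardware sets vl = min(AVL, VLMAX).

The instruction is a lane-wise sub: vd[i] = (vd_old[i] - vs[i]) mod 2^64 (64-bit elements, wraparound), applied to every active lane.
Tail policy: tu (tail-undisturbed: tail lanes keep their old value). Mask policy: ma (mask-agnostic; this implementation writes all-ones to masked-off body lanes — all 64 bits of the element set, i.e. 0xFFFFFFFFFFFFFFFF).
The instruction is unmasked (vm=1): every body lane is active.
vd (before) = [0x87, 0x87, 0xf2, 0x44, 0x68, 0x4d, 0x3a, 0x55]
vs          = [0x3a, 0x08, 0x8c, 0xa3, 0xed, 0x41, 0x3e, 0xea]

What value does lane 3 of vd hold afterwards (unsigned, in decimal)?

VLMAX = (256 × 2) / 64 = 8 lanes
vl ← min(2, 8) = 2
  i=0: sub(0x87,0x3a) → 77
  i=1: sub(0x87,0x08) → 127
  i=2: tail/keep → 242
  i=3: tail/keep → 68
  i=4: tail/keep → 104
  i=5: tail/keep → 77
  i=6: tail/keep → 58
  i=7: tail/keep → 85

vd[3] = 68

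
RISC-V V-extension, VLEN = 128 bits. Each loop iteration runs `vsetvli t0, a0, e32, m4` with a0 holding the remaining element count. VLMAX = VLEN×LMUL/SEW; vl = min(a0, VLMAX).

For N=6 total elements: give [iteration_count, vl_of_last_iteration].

[iterations, last_vl] = [1, 6]

VLMAX = (128 × 4) / 32 = 16 lanes
N=6: ⌈6/16⌉ = 1 iters; last vl = 6 − 0×16 = 6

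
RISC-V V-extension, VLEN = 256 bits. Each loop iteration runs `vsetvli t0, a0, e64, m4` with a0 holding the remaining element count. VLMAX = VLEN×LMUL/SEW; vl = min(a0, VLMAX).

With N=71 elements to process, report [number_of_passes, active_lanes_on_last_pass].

VLMAX = VLEN×LMUL/SEW = 256×4/64 = 16
iterations = ceil(71/16) = 5; final-pass vl = 7

[iterations, last_vl] = [5, 7]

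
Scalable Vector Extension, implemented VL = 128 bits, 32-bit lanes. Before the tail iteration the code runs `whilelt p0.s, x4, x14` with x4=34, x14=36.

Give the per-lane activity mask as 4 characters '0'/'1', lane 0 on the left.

lane count: 128 div 32 = 4
active while 34+j < 36, i.e. j ∈ [0,2) capped at 4 ⇒ 2
bits (lane 0 leftmost): 1100

predicate = 1100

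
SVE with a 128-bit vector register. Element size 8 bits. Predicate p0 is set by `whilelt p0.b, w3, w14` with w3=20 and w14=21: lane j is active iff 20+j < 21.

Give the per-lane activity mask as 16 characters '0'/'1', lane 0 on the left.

predicate = 1000000000000000

register lanes = 128/8 = 16
whilelt: lane j active iff 20+j < 21 → j < 1 → 1 active
bits (lane 0 leftmost): 1000000000000000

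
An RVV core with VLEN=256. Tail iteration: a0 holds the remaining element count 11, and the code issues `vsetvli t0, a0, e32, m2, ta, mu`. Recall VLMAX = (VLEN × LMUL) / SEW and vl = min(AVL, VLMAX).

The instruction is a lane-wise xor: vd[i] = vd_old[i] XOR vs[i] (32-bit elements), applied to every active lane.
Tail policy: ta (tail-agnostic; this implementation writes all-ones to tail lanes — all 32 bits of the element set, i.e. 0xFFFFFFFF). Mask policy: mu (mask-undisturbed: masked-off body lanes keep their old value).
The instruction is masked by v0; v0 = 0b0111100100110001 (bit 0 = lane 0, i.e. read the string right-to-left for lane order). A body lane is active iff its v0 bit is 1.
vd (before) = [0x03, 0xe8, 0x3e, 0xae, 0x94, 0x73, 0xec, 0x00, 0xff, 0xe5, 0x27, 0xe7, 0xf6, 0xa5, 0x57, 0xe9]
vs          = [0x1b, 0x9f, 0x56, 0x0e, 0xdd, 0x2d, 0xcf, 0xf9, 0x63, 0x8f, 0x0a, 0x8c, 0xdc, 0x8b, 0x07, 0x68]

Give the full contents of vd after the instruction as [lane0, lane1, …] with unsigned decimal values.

vd = [24, 232, 62, 174, 73, 94, 236, 0, 156, 229, 39, 4294967295, 4294967295, 4294967295, 4294967295, 4294967295]

VLMAX = (256 × 2) / 32 = 16 lanes
vl = min(AVL, VLMAX) = min(11, 16) = 11
  i=0: xor(0x03,0x1b) → 24
  i=1: mask-off/keep → 232
  i=2: mask-off/keep → 62
  i=3: mask-off/keep → 174
  i=4: xor(0x94,0xdd) → 73
  i=5: xor(0x73,0x2d) → 94
  i=6: mask-off/keep → 236
  i=7: mask-off/keep → 0
  i=8: xor(0xff,0x63) → 156
  i=9: mask-off/keep → 229
  i=10: mask-off/keep → 39
  i=11: tail/ones → 4294967295
  i=12: tail/ones → 4294967295
  i=13: tail/ones → 4294967295
  i=14: tail/ones → 4294967295
  i=15: tail/ones → 4294967295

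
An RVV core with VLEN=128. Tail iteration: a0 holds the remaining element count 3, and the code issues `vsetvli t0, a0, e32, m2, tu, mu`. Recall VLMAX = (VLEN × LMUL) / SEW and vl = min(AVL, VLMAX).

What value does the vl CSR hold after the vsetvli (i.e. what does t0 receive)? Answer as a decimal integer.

vl = 3

VLMAX = VLEN×LMUL/SEW = 128×2/32 = 8
vl = min(AVL, VLMAX) = min(3, 8) = 3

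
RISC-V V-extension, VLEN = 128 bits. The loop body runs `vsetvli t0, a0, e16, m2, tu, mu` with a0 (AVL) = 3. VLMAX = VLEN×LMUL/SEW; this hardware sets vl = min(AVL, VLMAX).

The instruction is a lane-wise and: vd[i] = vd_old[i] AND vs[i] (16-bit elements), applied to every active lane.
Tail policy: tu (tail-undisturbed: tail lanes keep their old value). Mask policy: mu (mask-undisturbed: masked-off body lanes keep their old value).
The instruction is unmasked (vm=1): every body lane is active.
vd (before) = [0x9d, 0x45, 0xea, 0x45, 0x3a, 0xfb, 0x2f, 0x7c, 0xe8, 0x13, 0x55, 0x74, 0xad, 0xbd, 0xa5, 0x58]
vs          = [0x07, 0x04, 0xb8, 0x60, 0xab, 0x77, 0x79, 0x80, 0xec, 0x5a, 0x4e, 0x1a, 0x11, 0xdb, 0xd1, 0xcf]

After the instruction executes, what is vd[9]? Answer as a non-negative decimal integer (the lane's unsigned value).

lanes per group: 128·2/16 = 16
vl = min(AVL, VLMAX) = min(3, 16) = 3
vd[0] and(0x9d,0x07) -> 0x05
vd[1] and(0x45,0x04) -> 0x04
vd[2] and(0xea,0xb8) -> 0xa8
vd[3] tail/keep -> 0x45
vd[4] tail/keep -> 0x3a
vd[5] tail/keep -> 0xfb
vd[6] tail/keep -> 0x2f
vd[7] tail/keep -> 0x7c
vd[8] tail/keep -> 0xe8
vd[9] tail/keep -> 0x13
vd[10] tail/keep -> 0x55
vd[11] tail/keep -> 0x74
vd[12] tail/keep -> 0xad
vd[13] tail/keep -> 0xbd
vd[14] tail/keep -> 0xa5
vd[15] tail/keep -> 0x58

vd[9] = 19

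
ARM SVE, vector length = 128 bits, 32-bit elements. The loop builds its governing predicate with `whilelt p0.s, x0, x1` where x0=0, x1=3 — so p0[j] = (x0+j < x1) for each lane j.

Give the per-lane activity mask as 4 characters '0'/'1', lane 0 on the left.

register lanes = 128/32 = 4
active while 0+j < 3, i.e. j ∈ [0,3) capped at 4 ⇒ 3
bits (lane 0 leftmost): 1110

predicate = 1110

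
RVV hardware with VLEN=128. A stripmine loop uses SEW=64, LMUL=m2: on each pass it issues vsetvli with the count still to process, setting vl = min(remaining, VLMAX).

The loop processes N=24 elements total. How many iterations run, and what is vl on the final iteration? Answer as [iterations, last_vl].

VLMAX = VLEN×LMUL/SEW = 128×2/64 = 4
iterations = ceil(24/4) = 6; final-pass vl = 4

[iterations, last_vl] = [6, 4]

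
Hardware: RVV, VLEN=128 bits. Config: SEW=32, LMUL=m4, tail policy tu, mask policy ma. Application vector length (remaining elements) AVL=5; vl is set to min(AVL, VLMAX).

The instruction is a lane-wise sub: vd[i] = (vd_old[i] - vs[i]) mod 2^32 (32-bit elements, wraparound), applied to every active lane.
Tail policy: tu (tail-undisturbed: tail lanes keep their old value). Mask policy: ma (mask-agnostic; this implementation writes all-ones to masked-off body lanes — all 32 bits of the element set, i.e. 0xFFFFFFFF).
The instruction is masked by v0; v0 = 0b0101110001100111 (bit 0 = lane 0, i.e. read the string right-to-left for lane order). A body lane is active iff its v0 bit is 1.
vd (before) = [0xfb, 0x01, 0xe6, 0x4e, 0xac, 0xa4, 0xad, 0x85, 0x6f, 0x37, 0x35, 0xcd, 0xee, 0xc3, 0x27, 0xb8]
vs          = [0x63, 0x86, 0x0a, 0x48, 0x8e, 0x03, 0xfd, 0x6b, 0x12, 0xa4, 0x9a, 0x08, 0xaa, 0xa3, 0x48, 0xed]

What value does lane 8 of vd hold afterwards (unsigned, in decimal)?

vd[8] = 111

lanes per group: 128·4/32 = 16
vl = min(AVL, VLMAX) = min(5, 16) = 5
lane  0: sub(0xfb,0x63) ⇒ 0x98
lane  1: sub(0x01,0x86) ⇒ 0xffffff7b
lane  2: sub(0xe6,0x0a) ⇒ 0xdc
lane  3: mask-off/ones ⇒ 0xffffffff
lane  4: mask-off/ones ⇒ 0xffffffff
lane  5: tail/keep ⇒ 0xa4
lane  6: tail/keep ⇒ 0xad
lane  7: tail/keep ⇒ 0x85
lane  8: tail/keep ⇒ 0x6f
lane  9: tail/keep ⇒ 0x37
lane 10: tail/keep ⇒ 0x35
lane 11: tail/keep ⇒ 0xcd
lane 12: tail/keep ⇒ 0xee
lane 13: tail/keep ⇒ 0xc3
lane 14: tail/keep ⇒ 0x27
lane 15: tail/keep ⇒ 0xb8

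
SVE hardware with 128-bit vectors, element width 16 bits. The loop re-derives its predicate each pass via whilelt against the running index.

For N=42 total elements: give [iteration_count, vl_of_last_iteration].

[iterations, last_vl] = [6, 2]

register lanes = 128/16 = 8
N=42: ⌈42/8⌉ = 6 iters; last vl = 42 − 5×8 = 2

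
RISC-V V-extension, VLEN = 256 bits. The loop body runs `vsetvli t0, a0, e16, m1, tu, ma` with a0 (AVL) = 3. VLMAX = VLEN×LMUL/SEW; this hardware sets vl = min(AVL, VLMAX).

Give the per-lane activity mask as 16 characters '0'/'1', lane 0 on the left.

predicate = 1110000000000000

lanes per group: 256·1/16 = 16
AVL=3 ≤ VLMAX=16, so vl = 3
bits (lane 0 leftmost): 1110000000000000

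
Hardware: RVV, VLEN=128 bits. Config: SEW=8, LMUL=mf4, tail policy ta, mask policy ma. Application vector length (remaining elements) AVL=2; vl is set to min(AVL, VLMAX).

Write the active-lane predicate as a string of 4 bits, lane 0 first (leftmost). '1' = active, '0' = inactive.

lanes per group: 128·1/4/8 = 4
vl ← min(2, 4) = 2
bits (lane 0 leftmost): 1100

predicate = 1100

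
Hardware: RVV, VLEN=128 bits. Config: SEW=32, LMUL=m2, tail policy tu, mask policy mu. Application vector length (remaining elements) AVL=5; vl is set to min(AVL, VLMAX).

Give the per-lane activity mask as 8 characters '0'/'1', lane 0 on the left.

predicate = 11111000

VLMAX = VLEN×LMUL/SEW = 128×2/32 = 8
vl ← min(5, 8) = 5
bits (lane 0 leftmost): 11111000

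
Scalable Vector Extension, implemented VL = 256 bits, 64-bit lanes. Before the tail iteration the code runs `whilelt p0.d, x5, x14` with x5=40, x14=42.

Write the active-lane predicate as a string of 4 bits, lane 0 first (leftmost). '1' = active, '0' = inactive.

predicate = 1100

lane count: 256 div 64 = 4
active while 40+j < 42, i.e. j ∈ [0,2) capped at 4 ⇒ 2
bits (lane 0 leftmost): 1100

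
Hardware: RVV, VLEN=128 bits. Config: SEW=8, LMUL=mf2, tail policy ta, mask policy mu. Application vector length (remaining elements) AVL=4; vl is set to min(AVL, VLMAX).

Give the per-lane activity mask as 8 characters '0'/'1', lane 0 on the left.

predicate = 11110000

VLMAX = VLEN×LMUL/SEW = 128×1/2/8 = 8
vl = min(AVL, VLMAX) = min(4, 8) = 4
bits (lane 0 leftmost): 11110000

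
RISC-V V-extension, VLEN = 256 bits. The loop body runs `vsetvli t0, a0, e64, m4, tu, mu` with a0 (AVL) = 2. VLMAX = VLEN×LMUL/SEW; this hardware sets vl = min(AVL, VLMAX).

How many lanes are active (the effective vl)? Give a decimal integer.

VLMAX = VLEN×LMUL/SEW = 256×4/64 = 16
AVL=2 ≤ VLMAX=16, so vl = 2

vl = 2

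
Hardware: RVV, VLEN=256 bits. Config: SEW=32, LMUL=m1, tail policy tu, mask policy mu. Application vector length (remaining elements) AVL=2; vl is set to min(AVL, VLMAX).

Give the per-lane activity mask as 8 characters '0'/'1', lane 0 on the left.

predicate = 11000000

VLMAX = (256 × 1) / 32 = 8 lanes
vl ← min(2, 8) = 2
bits (lane 0 leftmost): 11000000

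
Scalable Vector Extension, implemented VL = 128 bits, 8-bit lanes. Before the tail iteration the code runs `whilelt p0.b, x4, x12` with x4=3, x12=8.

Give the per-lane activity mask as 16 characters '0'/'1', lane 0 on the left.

register lanes = 128/8 = 16
whilelt: lane j active iff 3+j < 8 → j < 5 → 5 active
bits (lane 0 leftmost): 1111100000000000

predicate = 1111100000000000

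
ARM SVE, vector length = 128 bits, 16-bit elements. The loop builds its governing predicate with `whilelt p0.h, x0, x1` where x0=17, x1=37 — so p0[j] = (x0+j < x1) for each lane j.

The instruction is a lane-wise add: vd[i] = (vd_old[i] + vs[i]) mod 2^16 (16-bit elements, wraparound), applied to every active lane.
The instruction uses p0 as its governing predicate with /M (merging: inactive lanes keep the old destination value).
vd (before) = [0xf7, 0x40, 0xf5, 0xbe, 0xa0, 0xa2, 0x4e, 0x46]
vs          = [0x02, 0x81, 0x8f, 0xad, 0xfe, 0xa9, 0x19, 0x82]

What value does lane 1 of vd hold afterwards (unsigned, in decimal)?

lane count: 128 div 16 = 8
p0[j] = (17+j < 37); true for j=0..7 → 8 lanes set
  i=0: add(0xf7,0x02) → 249
  i=1: add(0x40,0x81) → 193
  i=2: add(0xf5,0x8f) → 388
  i=3: add(0xbe,0xad) → 363
  i=4: add(0xa0,0xfe) → 414
  i=5: add(0xa2,0xa9) → 331
  i=6: add(0x4e,0x19) → 103
  i=7: add(0x46,0x82) → 200

vd[1] = 193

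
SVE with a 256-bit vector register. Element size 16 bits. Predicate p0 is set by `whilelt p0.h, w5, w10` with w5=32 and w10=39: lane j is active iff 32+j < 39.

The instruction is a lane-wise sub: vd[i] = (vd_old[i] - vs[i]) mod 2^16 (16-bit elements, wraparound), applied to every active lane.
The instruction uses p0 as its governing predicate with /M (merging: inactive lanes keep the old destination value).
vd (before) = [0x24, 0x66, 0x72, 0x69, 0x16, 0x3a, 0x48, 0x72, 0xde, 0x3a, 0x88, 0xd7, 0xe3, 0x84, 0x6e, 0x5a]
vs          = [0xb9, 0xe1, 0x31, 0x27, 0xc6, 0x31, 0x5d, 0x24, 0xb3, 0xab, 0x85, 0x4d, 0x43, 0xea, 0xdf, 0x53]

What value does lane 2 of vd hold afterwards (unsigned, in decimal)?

256-bit reg / 16-bit elem → 16 lanes
active while 32+j < 39, i.e. j ∈ [0,7) capped at 16 ⇒ 7
lane  0: sub(0x24,0xb9) ⇒ 0xff6b
lane  1: sub(0x66,0xe1) ⇒ 0xff85
lane  2: sub(0x72,0x31) ⇒ 0x41
lane  3: sub(0x69,0x27) ⇒ 0x42
lane  4: sub(0x16,0xc6) ⇒ 0xff50
lane  5: sub(0x3a,0x31) ⇒ 0x09
lane  6: sub(0x48,0x5d) ⇒ 0xffeb
lane  7: tail/keep ⇒ 0x72
lane  8: tail/keep ⇒ 0xde
lane  9: tail/keep ⇒ 0x3a
lane 10: tail/keep ⇒ 0x88
lane 11: tail/keep ⇒ 0xd7
lane 12: tail/keep ⇒ 0xe3
lane 13: tail/keep ⇒ 0x84
lane 14: tail/keep ⇒ 0x6e
lane 15: tail/keep ⇒ 0x5a

vd[2] = 65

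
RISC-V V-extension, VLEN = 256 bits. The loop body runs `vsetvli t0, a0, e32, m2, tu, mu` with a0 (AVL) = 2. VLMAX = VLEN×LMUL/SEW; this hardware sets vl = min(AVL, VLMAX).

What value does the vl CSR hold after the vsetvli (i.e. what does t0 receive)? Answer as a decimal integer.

vl = 2

VLMAX = VLEN×LMUL/SEW = 256×2/32 = 16
vl = min(AVL, VLMAX) = min(2, 16) = 2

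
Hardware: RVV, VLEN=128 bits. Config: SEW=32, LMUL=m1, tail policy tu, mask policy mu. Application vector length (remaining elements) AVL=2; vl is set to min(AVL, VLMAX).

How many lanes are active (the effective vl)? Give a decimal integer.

lanes per group: 128·1/32 = 4
vl = min(AVL, VLMAX) = min(2, 4) = 2

vl = 2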